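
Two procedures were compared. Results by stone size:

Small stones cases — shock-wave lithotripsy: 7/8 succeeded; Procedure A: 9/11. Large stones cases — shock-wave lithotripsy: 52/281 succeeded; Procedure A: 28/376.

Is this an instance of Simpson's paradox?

Small stones: shock-wave lithotripsy 7/8 = 87.5%, Procedure A 9/11 = 81.8% → shock-wave lithotripsy
Large stones: shock-wave lithotripsy 52/281 = 18.5%, Procedure A 28/376 = 7.4% → shock-wave lithotripsy
Overall: shock-wave lithotripsy 59/289 = 20.4%, Procedure A 37/387 = 9.6% → shock-wave lithotripsy
Shock-wave lithotripsy wins overall and in every stone group — no reversal.

No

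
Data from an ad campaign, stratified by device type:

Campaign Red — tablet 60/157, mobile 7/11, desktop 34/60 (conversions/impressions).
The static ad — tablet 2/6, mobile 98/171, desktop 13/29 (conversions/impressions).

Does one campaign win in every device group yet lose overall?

Tablet: Campaign Red 60/157 = 38.2%, the static ad 2/6 = 33.3% → Campaign Red
Mobile: Campaign Red 7/11 = 63.6%, the static ad 98/171 = 57.3% → Campaign Red
Desktop: Campaign Red 34/60 = 56.7%, the static ad 13/29 = 44.8% → Campaign Red
Overall: Campaign Red 101/228 = 44.3%, the static ad 113/206 = 54.9% → the static ad
Campaign Red wins each device group but the static ad wins overall — the comparison reverses. Campaign Red's impressions skew toward tablet, which has a lower base rate.

Yes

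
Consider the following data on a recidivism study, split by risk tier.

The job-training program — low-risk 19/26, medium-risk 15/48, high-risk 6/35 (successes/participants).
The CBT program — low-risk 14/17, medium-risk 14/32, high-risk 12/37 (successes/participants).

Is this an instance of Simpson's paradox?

No

Low-risk: the job-training program 19/26 = 73.1%, the CBT program 14/17 = 82.4% → the CBT program
Medium-risk: the job-training program 15/48 = 31.2%, the CBT program 14/32 = 43.8% → the CBT program
High-risk: the job-training program 6/35 = 17.1%, the CBT program 12/37 = 32.4% → the CBT program
Overall: the job-training program 40/109 = 36.7%, the CBT program 40/86 = 46.5% → the CBT program
The CBT program wins overall and in every risk group — no reversal.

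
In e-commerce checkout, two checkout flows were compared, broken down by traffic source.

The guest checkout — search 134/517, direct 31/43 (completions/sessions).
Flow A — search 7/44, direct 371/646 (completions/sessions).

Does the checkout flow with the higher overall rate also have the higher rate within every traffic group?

No

Search: the guest checkout 134/517 = 25.9%, Flow A 7/44 = 15.9% → the guest checkout
Direct: the guest checkout 31/43 = 72.1%, Flow A 371/646 = 57.4% → the guest checkout
Overall: the guest checkout 165/560 = 29.5%, Flow A 378/690 = 54.8% → Flow A
The guest checkout wins each traffic group but Flow A wins overall — the comparison reverses. The guest checkout's sessions skew toward search, which has a lower base rate.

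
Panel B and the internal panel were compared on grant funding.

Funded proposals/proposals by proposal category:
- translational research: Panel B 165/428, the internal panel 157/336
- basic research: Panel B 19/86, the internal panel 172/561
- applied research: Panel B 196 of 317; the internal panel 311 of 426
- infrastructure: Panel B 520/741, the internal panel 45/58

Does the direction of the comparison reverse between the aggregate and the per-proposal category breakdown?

Translational research: Panel B 165/428 = 38.6%, the internal panel 157/336 = 46.7% → the internal panel
Basic research: Panel B 19/86 = 22.1%, the internal panel 172/561 = 30.7% → the internal panel
Applied research: Panel B 196/317 = 61.8%, the internal panel 311/426 = 73.0% → the internal panel
Infrastructure: Panel B 520/741 = 70.2%, the internal panel 45/58 = 77.6% → the internal panel
Overall: Panel B 900/1572 = 57.3%, the internal panel 685/1381 = 49.6% → Panel B
The internal panel wins each proposal group but Panel B wins overall — the comparison reverses. The internal panel's proposals skew toward basic research, which has a lower base rate.

Yes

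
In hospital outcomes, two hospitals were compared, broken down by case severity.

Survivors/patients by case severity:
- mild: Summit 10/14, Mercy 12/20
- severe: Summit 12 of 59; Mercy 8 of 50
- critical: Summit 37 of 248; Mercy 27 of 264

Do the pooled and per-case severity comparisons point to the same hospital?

Mild: Summit 10/14 = 71.4%, Mercy 12/20 = 60.0% → Summit
Severe: Summit 12/59 = 20.3%, Mercy 8/50 = 16.0% → Summit
Critical: Summit 37/248 = 14.9%, Mercy 27/264 = 10.2% → Summit
Overall: Summit 59/321 = 18.4%, Mercy 47/334 = 14.1% → Summit
Summit wins overall and in every case group — no reversal.

Yes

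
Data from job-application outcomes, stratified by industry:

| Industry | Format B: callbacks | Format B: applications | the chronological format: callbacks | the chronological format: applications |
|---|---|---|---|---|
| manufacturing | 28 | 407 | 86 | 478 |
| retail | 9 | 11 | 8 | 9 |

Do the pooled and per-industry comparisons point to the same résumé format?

Yes

Manufacturing: Format B 28/407 = 6.9%, the chronological format 86/478 = 18.0% → the chronological format
Retail: Format B 9/11 = 81.8%, the chronological format 8/9 = 88.9% → the chronological format
Overall: Format B 37/418 = 8.9%, the chronological format 94/487 = 19.3% → the chronological format
The chronological format wins overall and in every industry group — no reversal.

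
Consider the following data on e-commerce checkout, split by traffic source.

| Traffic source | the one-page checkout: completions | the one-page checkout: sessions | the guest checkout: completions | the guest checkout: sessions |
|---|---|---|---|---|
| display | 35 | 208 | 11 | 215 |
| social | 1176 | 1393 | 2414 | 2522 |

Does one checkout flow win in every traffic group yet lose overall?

Display: the one-page checkout 35/208 = 16.8%, the guest checkout 11/215 = 5.1% → the one-page checkout
Social: the one-page checkout 1176/1393 = 84.4%, the guest checkout 2414/2522 = 95.7% → the guest checkout
Overall: the one-page checkout 1211/1601 = 75.6%, the guest checkout 2425/2737 = 88.6% → the guest checkout
Neither sweeps: the one-page checkout wins 1 of 2 groups, the guest checkout wins 1. The guest checkout wins overall but not every group — no Simpson reversal.

No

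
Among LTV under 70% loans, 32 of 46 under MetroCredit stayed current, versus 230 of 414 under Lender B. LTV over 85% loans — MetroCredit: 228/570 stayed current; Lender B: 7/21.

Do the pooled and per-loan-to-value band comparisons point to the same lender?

LTV under 70%: MetroCredit 32/46 = 69.6%, Lender B 230/414 = 55.6% → MetroCredit
LTV over 85%: MetroCredit 228/570 = 40.0%, Lender B 7/21 = 33.3% → MetroCredit
Overall: MetroCredit 260/616 = 42.2%, Lender B 237/435 = 54.5% → Lender B
MetroCredit wins each loan-to-value group but Lender B wins overall — the comparison reverses. MetroCredit's loans skew toward LTV over 85%, which has a lower base rate.

No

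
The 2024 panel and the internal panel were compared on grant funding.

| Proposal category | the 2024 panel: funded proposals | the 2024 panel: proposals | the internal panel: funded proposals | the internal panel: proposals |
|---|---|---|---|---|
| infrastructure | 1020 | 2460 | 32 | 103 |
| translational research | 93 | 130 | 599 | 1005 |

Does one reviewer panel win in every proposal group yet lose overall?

Yes

Infrastructure: the 2024 panel 1020/2460 = 41.5%, the internal panel 32/103 = 31.1% → the 2024 panel
Translational research: the 2024 panel 93/130 = 71.5%, the internal panel 599/1005 = 59.6% → the 2024 panel
Overall: the 2024 panel 1113/2590 = 43.0%, the internal panel 631/1108 = 56.9% → the internal panel
The 2024 panel wins each proposal group but the internal panel wins overall — the comparison reverses. The 2024 panel's proposals skew toward infrastructure, which has a lower base rate.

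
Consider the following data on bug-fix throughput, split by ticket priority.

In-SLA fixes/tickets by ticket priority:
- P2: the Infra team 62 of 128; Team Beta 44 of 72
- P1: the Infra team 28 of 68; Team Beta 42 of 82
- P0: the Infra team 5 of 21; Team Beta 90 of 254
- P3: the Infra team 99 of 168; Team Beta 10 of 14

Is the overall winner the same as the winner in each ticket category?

No

P2: the Infra team 62/128 = 48.4%, Team Beta 44/72 = 61.1% → Team Beta
P1: the Infra team 28/68 = 41.2%, Team Beta 42/82 = 51.2% → Team Beta
P0: the Infra team 5/21 = 23.8%, Team Beta 90/254 = 35.4% → Team Beta
P3: the Infra team 99/168 = 58.9%, Team Beta 10/14 = 71.4% → Team Beta
Overall: the Infra team 194/385 = 50.4%, Team Beta 186/422 = 44.1% → the Infra team
Team Beta wins each ticket group but the Infra team wins overall — the comparison reverses. Team Beta's tickets skew toward P0, which has a lower base rate.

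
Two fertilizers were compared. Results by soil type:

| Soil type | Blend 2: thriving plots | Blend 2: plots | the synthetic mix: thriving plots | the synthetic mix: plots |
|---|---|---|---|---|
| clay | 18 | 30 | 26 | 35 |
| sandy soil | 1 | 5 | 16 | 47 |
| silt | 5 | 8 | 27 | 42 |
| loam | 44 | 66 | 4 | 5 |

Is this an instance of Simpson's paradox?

Yes

Clay: Blend 2 18/30 = 60.0%, the synthetic mix 26/35 = 74.3% → the synthetic mix
Sandy soil: Blend 2 1/5 = 20.0%, the synthetic mix 16/47 = 34.0% → the synthetic mix
Silt: Blend 2 5/8 = 62.5%, the synthetic mix 27/42 = 64.3% → the synthetic mix
Loam: Blend 2 44/66 = 66.7%, the synthetic mix 4/5 = 80.0% → the synthetic mix
Overall: Blend 2 68/109 = 62.4%, the synthetic mix 73/129 = 56.6% → Blend 2
The synthetic mix wins each soil group but Blend 2 wins overall — the comparison reverses. The synthetic mix's plots skew toward sandy soil, which has a lower base rate.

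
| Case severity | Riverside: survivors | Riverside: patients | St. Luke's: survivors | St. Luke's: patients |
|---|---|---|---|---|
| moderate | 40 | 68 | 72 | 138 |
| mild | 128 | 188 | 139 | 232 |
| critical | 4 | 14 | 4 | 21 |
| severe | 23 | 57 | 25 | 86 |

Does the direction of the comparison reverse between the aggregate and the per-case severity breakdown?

Moderate: Riverside 40/68 = 58.8%, St. Luke's 72/138 = 52.2% → Riverside
Mild: Riverside 128/188 = 68.1%, St. Luke's 139/232 = 59.9% → Riverside
Critical: Riverside 4/14 = 28.6%, St. Luke's 4/21 = 19.0% → Riverside
Severe: Riverside 23/57 = 40.4%, St. Luke's 25/86 = 29.1% → Riverside
Overall: Riverside 195/327 = 59.6%, St. Luke's 240/477 = 50.3% → Riverside
Riverside wins overall and in every case group — no reversal.

No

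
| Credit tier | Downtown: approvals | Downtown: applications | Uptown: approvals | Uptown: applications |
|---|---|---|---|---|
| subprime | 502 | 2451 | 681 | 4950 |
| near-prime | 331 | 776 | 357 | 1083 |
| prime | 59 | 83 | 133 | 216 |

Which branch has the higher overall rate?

Subprime: Downtown 502/2451 = 20.5%, Uptown 681/4950 = 13.8% → Downtown
Near-prime: Downtown 331/776 = 42.7%, Uptown 357/1083 = 33.0% → Downtown
Prime: Downtown 59/83 = 71.1%, Uptown 133/216 = 61.6% → Downtown
Overall: Downtown 892/3310 = 26.9%, Uptown 1171/6249 = 18.7% → Downtown

Downtown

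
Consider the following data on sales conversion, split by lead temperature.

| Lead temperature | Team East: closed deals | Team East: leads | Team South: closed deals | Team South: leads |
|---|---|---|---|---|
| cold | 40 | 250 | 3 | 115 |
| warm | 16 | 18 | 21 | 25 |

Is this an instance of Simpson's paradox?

Cold: Team East 40/250 = 16.0%, Team South 3/115 = 2.6% → Team East
Warm: Team East 16/18 = 88.9%, Team South 21/25 = 84.0% → Team East
Overall: Team East 56/268 = 20.9%, Team South 24/140 = 17.1% → Team East
Team East wins overall and in every lead group — no reversal.

No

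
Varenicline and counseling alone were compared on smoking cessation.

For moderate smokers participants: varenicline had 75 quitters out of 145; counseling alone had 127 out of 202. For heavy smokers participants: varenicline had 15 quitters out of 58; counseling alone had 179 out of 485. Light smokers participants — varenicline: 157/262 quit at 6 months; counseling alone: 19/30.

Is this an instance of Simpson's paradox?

Yes

Moderate smokers: varenicline 75/145 = 51.7%, counseling alone 127/202 = 62.9% → counseling alone
Heavy smokers: varenicline 15/58 = 25.9%, counseling alone 179/485 = 36.9% → counseling alone
Light smokers: varenicline 157/262 = 59.9%, counseling alone 19/30 = 63.3% → counseling alone
Overall: varenicline 247/465 = 53.1%, counseling alone 325/717 = 45.3% → varenicline
Counseling alone wins each dependence group but varenicline wins overall — the comparison reverses. Counseling alone's participants skew toward heavy smokers, which has a lower base rate.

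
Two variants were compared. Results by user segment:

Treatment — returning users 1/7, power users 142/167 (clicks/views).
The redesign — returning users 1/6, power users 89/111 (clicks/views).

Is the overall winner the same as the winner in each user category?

No

Returning users: Treatment 1/7 = 14.3%, the redesign 1/6 = 16.7% → the redesign
Power users: Treatment 142/167 = 85.0%, the redesign 89/111 = 80.2% → Treatment
Overall: Treatment 143/174 = 82.2%, the redesign 90/117 = 76.9% → Treatment
Neither sweeps: Treatment wins 1 of 2 groups, the redesign wins 1. Treatment wins overall but not every group — no Simpson reversal.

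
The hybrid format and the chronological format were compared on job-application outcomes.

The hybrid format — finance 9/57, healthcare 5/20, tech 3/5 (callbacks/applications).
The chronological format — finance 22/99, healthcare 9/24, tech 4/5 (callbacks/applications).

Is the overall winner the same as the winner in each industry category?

Finance: the hybrid format 9/57 = 15.8%, the chronological format 22/99 = 22.2% → the chronological format
Healthcare: the hybrid format 5/20 = 25.0%, the chronological format 9/24 = 37.5% → the chronological format
Tech: the hybrid format 3/5 = 60.0%, the chronological format 4/5 = 80.0% → the chronological format
Overall: the hybrid format 17/82 = 20.7%, the chronological format 35/128 = 27.3% → the chronological format
The chronological format wins overall and in every industry group — no reversal.

Yes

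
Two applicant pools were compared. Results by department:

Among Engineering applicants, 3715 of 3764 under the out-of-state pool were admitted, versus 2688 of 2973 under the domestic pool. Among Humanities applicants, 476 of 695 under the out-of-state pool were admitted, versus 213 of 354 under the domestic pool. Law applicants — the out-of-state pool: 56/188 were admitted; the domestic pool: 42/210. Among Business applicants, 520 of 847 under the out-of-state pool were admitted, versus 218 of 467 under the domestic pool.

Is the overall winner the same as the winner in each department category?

Engineering: the out-of-state pool 3715/3764 = 98.7%, the domestic pool 2688/2973 = 90.4% → the out-of-state pool
Humanities: the out-of-state pool 476/695 = 68.5%, the domestic pool 213/354 = 60.2% → the out-of-state pool
Law: the out-of-state pool 56/188 = 29.8%, the domestic pool 42/210 = 20.0% → the out-of-state pool
Business: the out-of-state pool 520/847 = 61.4%, the domestic pool 218/467 = 46.7% → the out-of-state pool
Overall: the out-of-state pool 4767/5494 = 86.8%, the domestic pool 3161/4004 = 78.9% → the out-of-state pool
The out-of-state pool wins overall and in every department group — no reversal.

Yes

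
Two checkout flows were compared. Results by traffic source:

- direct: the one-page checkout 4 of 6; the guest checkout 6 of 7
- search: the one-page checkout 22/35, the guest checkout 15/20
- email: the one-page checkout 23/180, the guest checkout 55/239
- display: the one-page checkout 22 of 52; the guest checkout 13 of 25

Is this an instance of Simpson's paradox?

Direct: the one-page checkout 4/6 = 66.7%, the guest checkout 6/7 = 85.7% → the guest checkout
Search: the one-page checkout 22/35 = 62.9%, the guest checkout 15/20 = 75.0% → the guest checkout
Email: the one-page checkout 23/180 = 12.8%, the guest checkout 55/239 = 23.0% → the guest checkout
Display: the one-page checkout 22/52 = 42.3%, the guest checkout 13/25 = 52.0% → the guest checkout
Overall: the one-page checkout 71/273 = 26.0%, the guest checkout 89/291 = 30.6% → the guest checkout
The guest checkout wins overall and in every traffic group — no reversal.

No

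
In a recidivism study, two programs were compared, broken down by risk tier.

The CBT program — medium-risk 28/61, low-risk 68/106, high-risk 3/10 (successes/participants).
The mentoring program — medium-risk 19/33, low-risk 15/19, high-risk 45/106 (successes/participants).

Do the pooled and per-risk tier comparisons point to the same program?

No

Medium-risk: the CBT program 28/61 = 45.9%, the mentoring program 19/33 = 57.6% → the mentoring program
Low-risk: the CBT program 68/106 = 64.2%, the mentoring program 15/19 = 78.9% → the mentoring program
High-risk: the CBT program 3/10 = 30.0%, the mentoring program 45/106 = 42.5% → the mentoring program
Overall: the CBT program 99/177 = 55.9%, the mentoring program 79/158 = 50.0% → the CBT program
The mentoring program wins each risk group but the CBT program wins overall — the comparison reverses. The mentoring program's participants skew toward high-risk, which has a lower base rate.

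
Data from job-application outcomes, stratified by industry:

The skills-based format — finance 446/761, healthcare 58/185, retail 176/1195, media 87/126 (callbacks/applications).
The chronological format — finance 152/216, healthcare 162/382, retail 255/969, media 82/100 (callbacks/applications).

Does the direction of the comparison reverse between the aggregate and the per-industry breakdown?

Finance: the skills-based format 446/761 = 58.6%, the chronological format 152/216 = 70.4% → the chronological format
Healthcare: the skills-based format 58/185 = 31.4%, the chronological format 162/382 = 42.4% → the chronological format
Retail: the skills-based format 176/1195 = 14.7%, the chronological format 255/969 = 26.3% → the chronological format
Media: the skills-based format 87/126 = 69.0%, the chronological format 82/100 = 82.0% → the chronological format
Overall: the skills-based format 767/2267 = 33.8%, the chronological format 651/1667 = 39.1% → the chronological format
The chronological format wins overall and in every industry group — no reversal.

No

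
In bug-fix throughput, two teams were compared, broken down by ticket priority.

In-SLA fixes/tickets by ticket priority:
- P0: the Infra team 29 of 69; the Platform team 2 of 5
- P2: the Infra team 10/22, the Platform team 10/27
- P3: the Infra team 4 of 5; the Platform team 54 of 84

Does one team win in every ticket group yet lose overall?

Yes

P0: the Infra team 29/69 = 42.0%, the Platform team 2/5 = 40.0% → the Infra team
P2: the Infra team 10/22 = 45.5%, the Platform team 10/27 = 37.0% → the Infra team
P3: the Infra team 4/5 = 80.0%, the Platform team 54/84 = 64.3% → the Infra team
Overall: the Infra team 43/96 = 44.8%, the Platform team 66/116 = 56.9% → the Platform team
The Infra team wins each ticket group but the Platform team wins overall — the comparison reverses. The Infra team's tickets skew toward P0, which has a lower base rate.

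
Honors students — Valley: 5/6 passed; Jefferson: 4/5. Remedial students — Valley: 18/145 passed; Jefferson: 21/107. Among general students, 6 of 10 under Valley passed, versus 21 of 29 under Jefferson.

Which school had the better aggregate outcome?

Jefferson

Honors: Valley 5/6 = 83.3%, Jefferson 4/5 = 80.0% → Valley
Remedial: Valley 18/145 = 12.4%, Jefferson 21/107 = 19.6% → Jefferson
General: Valley 6/10 = 60.0%, Jefferson 21/29 = 72.4% → Jefferson
Overall: Valley 29/161 = 18.0%, Jefferson 46/141 = 32.6% → Jefferson
(Neither sweeps every student group, but Jefferson has the higher pooled rate.)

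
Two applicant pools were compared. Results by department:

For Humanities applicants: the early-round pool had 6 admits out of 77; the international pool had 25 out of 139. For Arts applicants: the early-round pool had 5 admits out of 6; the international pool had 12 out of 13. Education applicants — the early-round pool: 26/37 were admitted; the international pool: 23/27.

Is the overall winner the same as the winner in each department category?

Humanities: the early-round pool 6/77 = 7.8%, the international pool 25/139 = 18.0% → the international pool
Arts: the early-round pool 5/6 = 83.3%, the international pool 12/13 = 92.3% → the international pool
Education: the early-round pool 26/37 = 70.3%, the international pool 23/27 = 85.2% → the international pool
Overall: the early-round pool 37/120 = 30.8%, the international pool 60/179 = 33.5% → the international pool
The international pool wins overall and in every department group — no reversal.

Yes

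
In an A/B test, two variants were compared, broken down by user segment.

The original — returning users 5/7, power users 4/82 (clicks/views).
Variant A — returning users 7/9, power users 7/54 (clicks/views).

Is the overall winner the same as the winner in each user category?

Returning users: the original 5/7 = 71.4%, Variant A 7/9 = 77.8% → Variant A
Power users: the original 4/82 = 4.9%, Variant A 7/54 = 13.0% → Variant A
Overall: the original 9/89 = 10.1%, Variant A 14/63 = 22.2% → Variant A
Variant A wins overall and in every user group — no reversal.

Yes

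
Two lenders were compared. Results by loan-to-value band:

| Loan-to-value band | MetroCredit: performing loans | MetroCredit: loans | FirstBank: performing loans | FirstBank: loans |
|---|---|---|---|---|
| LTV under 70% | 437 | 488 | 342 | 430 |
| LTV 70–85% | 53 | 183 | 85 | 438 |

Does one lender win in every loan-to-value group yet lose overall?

No

LTV under 70%: MetroCredit 437/488 = 89.5%, FirstBank 342/430 = 79.5% → MetroCredit
LTV 70–85%: MetroCredit 53/183 = 29.0%, FirstBank 85/438 = 19.4% → MetroCredit
Overall: MetroCredit 490/671 = 73.0%, FirstBank 427/868 = 49.2% → MetroCredit
MetroCredit wins overall and in every loan-to-value group — no reversal.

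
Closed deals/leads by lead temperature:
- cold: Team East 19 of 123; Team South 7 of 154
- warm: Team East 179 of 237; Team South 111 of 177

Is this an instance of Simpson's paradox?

No

Cold: Team East 19/123 = 15.4%, Team South 7/154 = 4.5% → Team East
Warm: Team East 179/237 = 75.5%, Team South 111/177 = 62.7% → Team East
Overall: Team East 198/360 = 55.0%, Team South 118/331 = 35.6% → Team East
Team East wins overall and in every lead group — no reversal.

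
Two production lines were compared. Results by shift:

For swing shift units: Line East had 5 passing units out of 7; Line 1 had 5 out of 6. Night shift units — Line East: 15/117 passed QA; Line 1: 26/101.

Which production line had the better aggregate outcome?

Line 1

Swing shift: Line East 5/7 = 71.4%, Line 1 5/6 = 83.3% → Line 1
Night shift: Line East 15/117 = 12.8%, Line 1 26/101 = 25.7% → Line 1
Overall: Line East 20/124 = 16.1%, Line 1 31/107 = 29.0% → Line 1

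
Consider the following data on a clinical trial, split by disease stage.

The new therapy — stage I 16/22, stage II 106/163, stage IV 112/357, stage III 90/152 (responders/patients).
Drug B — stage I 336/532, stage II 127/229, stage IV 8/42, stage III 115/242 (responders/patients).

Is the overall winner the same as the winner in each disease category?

No

Stage I: the new therapy 16/22 = 72.7%, Drug B 336/532 = 63.2% → the new therapy
Stage II: the new therapy 106/163 = 65.0%, Drug B 127/229 = 55.5% → the new therapy
Stage IV: the new therapy 112/357 = 31.4%, Drug B 8/42 = 19.0% → the new therapy
Stage III: the new therapy 90/152 = 59.2%, Drug B 115/242 = 47.5% → the new therapy
Overall: the new therapy 324/694 = 46.7%, Drug B 586/1045 = 56.1% → Drug B
The new therapy wins each disease group but Drug B wins overall — the comparison reverses. The new therapy's patients skew toward stage IV, which has a lower base rate.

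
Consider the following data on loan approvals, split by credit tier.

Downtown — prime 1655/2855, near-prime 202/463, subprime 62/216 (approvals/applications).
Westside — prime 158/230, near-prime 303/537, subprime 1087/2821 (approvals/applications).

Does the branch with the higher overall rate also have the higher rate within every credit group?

No

Prime: Downtown 1655/2855 = 58.0%, Westside 158/230 = 68.7% → Westside
Near-prime: Downtown 202/463 = 43.6%, Westside 303/537 = 56.4% → Westside
Subprime: Downtown 62/216 = 28.7%, Westside 1087/2821 = 38.5% → Westside
Overall: Downtown 1919/3534 = 54.3%, Westside 1548/3588 = 43.1% → Downtown
Westside wins each credit group but Downtown wins overall — the comparison reverses. Westside's applications skew toward subprime, which has a lower base rate.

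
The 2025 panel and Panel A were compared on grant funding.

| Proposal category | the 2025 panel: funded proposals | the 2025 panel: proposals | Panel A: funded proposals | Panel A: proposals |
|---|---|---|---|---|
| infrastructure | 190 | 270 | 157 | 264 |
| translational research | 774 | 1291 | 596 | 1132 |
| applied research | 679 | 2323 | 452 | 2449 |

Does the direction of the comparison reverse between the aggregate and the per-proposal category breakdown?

Infrastructure: the 2025 panel 190/270 = 70.4%, Panel A 157/264 = 59.5% → the 2025 panel
Translational research: the 2025 panel 774/1291 = 60.0%, Panel A 596/1132 = 52.7% → the 2025 panel
Applied research: the 2025 panel 679/2323 = 29.2%, Panel A 452/2449 = 18.5% → the 2025 panel
Overall: the 2025 panel 1643/3884 = 42.3%, Panel A 1205/3845 = 31.3% → the 2025 panel
The 2025 panel wins overall and in every proposal group — no reversal.

No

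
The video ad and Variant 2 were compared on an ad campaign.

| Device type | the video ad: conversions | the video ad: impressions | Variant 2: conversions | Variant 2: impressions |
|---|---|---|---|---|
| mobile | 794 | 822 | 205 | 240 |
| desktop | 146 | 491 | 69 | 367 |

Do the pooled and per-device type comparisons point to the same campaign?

Yes

Mobile: the video ad 794/822 = 96.6%, Variant 2 205/240 = 85.4% → the video ad
Desktop: the video ad 146/491 = 29.7%, Variant 2 69/367 = 18.8% → the video ad
Overall: the video ad 940/1313 = 71.6%, Variant 2 274/607 = 45.1% → the video ad
The video ad wins overall and in every device group — no reversal.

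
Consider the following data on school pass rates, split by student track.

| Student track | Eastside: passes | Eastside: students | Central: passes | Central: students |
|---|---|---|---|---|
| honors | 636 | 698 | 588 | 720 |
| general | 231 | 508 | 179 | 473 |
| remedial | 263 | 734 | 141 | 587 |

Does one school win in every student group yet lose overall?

No

Honors: Eastside 636/698 = 91.1%, Central 588/720 = 81.7% → Eastside
General: Eastside 231/508 = 45.5%, Central 179/473 = 37.8% → Eastside
Remedial: Eastside 263/734 = 35.8%, Central 141/587 = 24.0% → Eastside
Overall: Eastside 1130/1940 = 58.2%, Central 908/1780 = 51.0% → Eastside
Eastside wins overall and in every student group — no reversal.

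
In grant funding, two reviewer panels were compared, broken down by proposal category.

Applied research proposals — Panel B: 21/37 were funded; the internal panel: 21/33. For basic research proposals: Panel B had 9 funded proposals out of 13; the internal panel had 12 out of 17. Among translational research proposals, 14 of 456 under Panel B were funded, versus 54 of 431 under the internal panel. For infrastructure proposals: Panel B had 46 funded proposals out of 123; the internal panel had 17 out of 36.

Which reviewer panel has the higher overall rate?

the internal panel

Applied research: Panel B 21/37 = 56.8%, the internal panel 21/33 = 63.6% → the internal panel
Basic research: Panel B 9/13 = 69.2%, the internal panel 12/17 = 70.6% → the internal panel
Translational research: Panel B 14/456 = 3.1%, the internal panel 54/431 = 12.5% → the internal panel
Infrastructure: Panel B 46/123 = 37.4%, the internal panel 17/36 = 47.2% → the internal panel
Overall: Panel B 90/629 = 14.3%, the internal panel 104/517 = 20.1% → the internal panel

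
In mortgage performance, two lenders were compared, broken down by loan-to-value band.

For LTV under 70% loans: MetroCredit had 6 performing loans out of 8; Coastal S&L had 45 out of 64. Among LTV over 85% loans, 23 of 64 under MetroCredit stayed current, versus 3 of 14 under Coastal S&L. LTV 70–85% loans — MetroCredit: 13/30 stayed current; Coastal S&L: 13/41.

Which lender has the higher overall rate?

Coastal S&L

LTV under 70%: MetroCredit 6/8 = 75.0%, Coastal S&L 45/64 = 70.3% → MetroCredit
LTV over 85%: MetroCredit 23/64 = 35.9%, Coastal S&L 3/14 = 21.4% → MetroCredit
LTV 70–85%: MetroCredit 13/30 = 43.3%, Coastal S&L 13/41 = 31.7% → MetroCredit
Overall: MetroCredit 42/102 = 41.2%, Coastal S&L 61/119 = 51.3% → Coastal S&L
(MetroCredit wins every loan-to-value group but Coastal S&L wins overall — MetroCredit's loans skew toward the low-rate LTV over 85% group.)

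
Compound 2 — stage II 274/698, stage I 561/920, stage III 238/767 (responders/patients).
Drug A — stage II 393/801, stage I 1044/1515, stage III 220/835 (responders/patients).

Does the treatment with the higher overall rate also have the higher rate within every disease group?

Stage II: Compound 2 274/698 = 39.3%, Drug A 393/801 = 49.1% → Drug A
Stage I: Compound 2 561/920 = 61.0%, Drug A 1044/1515 = 68.9% → Drug A
Stage III: Compound 2 238/767 = 31.0%, Drug A 220/835 = 26.3% → Compound 2
Overall: Compound 2 1073/2385 = 45.0%, Drug A 1657/3151 = 52.6% → Drug A
Neither sweeps: Compound 2 wins 1 of 3 groups, Drug A wins 2. Drug A wins overall but not every group — no Simpson reversal.

No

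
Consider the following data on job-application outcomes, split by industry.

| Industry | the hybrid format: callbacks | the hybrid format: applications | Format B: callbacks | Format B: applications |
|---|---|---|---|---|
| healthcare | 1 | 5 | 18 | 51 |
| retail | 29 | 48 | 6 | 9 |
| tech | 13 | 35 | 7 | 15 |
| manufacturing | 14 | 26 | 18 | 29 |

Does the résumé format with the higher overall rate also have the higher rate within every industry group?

No

Healthcare: the hybrid format 1/5 = 20.0%, Format B 18/51 = 35.3% → Format B
Retail: the hybrid format 29/48 = 60.4%, Format B 6/9 = 66.7% → Format B
Tech: the hybrid format 13/35 = 37.1%, Format B 7/15 = 46.7% → Format B
Manufacturing: the hybrid format 14/26 = 53.8%, Format B 18/29 = 62.1% → Format B
Overall: the hybrid format 57/114 = 50.0%, Format B 49/104 = 47.1% → the hybrid format
Format B wins each industry group but the hybrid format wins overall — the comparison reverses. Format B's applications skew toward healthcare, which has a lower base rate.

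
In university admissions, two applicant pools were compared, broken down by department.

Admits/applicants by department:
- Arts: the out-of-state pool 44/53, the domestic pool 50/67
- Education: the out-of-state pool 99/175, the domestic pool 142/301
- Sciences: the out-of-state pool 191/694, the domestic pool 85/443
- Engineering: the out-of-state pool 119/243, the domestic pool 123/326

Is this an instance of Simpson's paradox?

Arts: the out-of-state pool 44/53 = 83.0%, the domestic pool 50/67 = 74.6% → the out-of-state pool
Education: the out-of-state pool 99/175 = 56.6%, the domestic pool 142/301 = 47.2% → the out-of-state pool
Sciences: the out-of-state pool 191/694 = 27.5%, the domestic pool 85/443 = 19.2% → the out-of-state pool
Engineering: the out-of-state pool 119/243 = 49.0%, the domestic pool 123/326 = 37.7% → the out-of-state pool
Overall: the out-of-state pool 453/1165 = 38.9%, the domestic pool 400/1137 = 35.2% → the out-of-state pool
The out-of-state pool wins overall and in every department group — no reversal.

No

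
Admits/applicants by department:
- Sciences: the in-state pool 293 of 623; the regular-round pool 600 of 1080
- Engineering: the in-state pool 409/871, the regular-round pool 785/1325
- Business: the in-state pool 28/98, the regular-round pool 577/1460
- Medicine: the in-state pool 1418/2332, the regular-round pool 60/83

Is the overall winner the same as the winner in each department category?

Sciences: the in-state pool 293/623 = 47.0%, the regular-round pool 600/1080 = 55.6% → the regular-round pool
Engineering: the in-state pool 409/871 = 47.0%, the regular-round pool 785/1325 = 59.2% → the regular-round pool
Business: the in-state pool 28/98 = 28.6%, the regular-round pool 577/1460 = 39.5% → the regular-round pool
Medicine: the in-state pool 1418/2332 = 60.8%, the regular-round pool 60/83 = 72.3% → the regular-round pool
Overall: the in-state pool 2148/3924 = 54.7%, the regular-round pool 2022/3948 = 51.2% → the in-state pool
The regular-round pool wins each department group but the in-state pool wins overall — the comparison reverses. The regular-round pool's applicants skew toward Business, which has a lower base rate.

No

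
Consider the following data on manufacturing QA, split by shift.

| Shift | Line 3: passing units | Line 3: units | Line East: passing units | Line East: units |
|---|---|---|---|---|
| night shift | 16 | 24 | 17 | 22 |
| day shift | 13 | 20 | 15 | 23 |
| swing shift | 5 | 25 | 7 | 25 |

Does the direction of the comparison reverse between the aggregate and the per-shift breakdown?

Night shift: Line 3 16/24 = 66.7%, Line East 17/22 = 77.3% → Line East
Day shift: Line 3 13/20 = 65.0%, Line East 15/23 = 65.2% → Line East
Swing shift: Line 3 5/25 = 20.0%, Line East 7/25 = 28.0% → Line East
Overall: Line 3 34/69 = 49.3%, Line East 39/70 = 55.7% → Line East
Line East wins overall and in every shift group — no reversal.

No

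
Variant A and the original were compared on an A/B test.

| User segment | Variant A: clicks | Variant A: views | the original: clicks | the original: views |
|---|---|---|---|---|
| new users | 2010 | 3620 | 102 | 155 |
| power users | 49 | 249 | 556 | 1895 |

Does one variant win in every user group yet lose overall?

Yes

New users: Variant A 2010/3620 = 55.5%, the original 102/155 = 65.8% → the original
Power users: Variant A 49/249 = 19.7%, the original 556/1895 = 29.3% → the original
Overall: Variant A 2059/3869 = 53.2%, the original 658/2050 = 32.1% → Variant A
The original wins each user group but Variant A wins overall — the comparison reverses. The original's views skew toward power users, which has a lower base rate.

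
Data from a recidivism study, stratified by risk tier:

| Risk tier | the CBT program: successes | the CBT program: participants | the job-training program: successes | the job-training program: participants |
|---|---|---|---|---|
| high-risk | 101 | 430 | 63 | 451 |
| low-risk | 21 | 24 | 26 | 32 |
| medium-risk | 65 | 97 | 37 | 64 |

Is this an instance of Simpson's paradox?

No

High-risk: the CBT program 101/430 = 23.5%, the job-training program 63/451 = 14.0% → the CBT program
Low-risk: the CBT program 21/24 = 87.5%, the job-training program 26/32 = 81.2% → the CBT program
Medium-risk: the CBT program 65/97 = 67.0%, the job-training program 37/64 = 57.8% → the CBT program
Overall: the CBT program 187/551 = 33.9%, the job-training program 126/547 = 23.0% → the CBT program
The CBT program wins overall and in every risk group — no reversal.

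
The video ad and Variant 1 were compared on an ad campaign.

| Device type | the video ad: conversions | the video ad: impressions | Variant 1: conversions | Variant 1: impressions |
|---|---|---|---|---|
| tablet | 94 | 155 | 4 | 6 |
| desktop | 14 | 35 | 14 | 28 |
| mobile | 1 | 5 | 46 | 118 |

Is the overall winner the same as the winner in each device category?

No

Tablet: the video ad 94/155 = 60.6%, Variant 1 4/6 = 66.7% → Variant 1
Desktop: the video ad 14/35 = 40.0%, Variant 1 14/28 = 50.0% → Variant 1
Mobile: the video ad 1/5 = 20.0%, Variant 1 46/118 = 39.0% → Variant 1
Overall: the video ad 109/195 = 55.9%, Variant 1 64/152 = 42.1% → the video ad
Variant 1 wins each device group but the video ad wins overall — the comparison reverses. Variant 1's impressions skew toward mobile, which has a lower base rate.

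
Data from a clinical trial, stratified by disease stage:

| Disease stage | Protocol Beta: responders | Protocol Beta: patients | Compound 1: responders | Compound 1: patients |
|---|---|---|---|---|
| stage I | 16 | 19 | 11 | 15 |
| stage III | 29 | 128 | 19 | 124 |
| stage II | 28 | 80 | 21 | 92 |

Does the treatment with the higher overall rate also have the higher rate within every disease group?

Stage I: Protocol Beta 16/19 = 84.2%, Compound 1 11/15 = 73.3% → Protocol Beta
Stage III: Protocol Beta 29/128 = 22.7%, Compound 1 19/124 = 15.3% → Protocol Beta
Stage II: Protocol Beta 28/80 = 35.0%, Compound 1 21/92 = 22.8% → Protocol Beta
Overall: Protocol Beta 73/227 = 32.2%, Compound 1 51/231 = 22.1% → Protocol Beta
Protocol Beta wins overall and in every disease group — no reversal.

Yes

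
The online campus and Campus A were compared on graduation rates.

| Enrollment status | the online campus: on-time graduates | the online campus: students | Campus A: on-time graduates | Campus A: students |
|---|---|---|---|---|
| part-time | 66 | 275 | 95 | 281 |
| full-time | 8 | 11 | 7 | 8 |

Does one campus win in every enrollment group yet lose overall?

Part-time: the online campus 66/275 = 24.0%, Campus A 95/281 = 33.8% → Campus A
Full-time: the online campus 8/11 = 72.7%, Campus A 7/8 = 87.5% → Campus A
Overall: the online campus 74/286 = 25.9%, Campus A 102/289 = 35.3% → Campus A
Campus A wins overall and in every enrollment group — no reversal.

No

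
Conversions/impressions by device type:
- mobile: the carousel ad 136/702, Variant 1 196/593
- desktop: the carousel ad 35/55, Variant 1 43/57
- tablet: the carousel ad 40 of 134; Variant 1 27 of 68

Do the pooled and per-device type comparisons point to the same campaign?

Mobile: the carousel ad 136/702 = 19.4%, Variant 1 196/593 = 33.1% → Variant 1
Desktop: the carousel ad 35/55 = 63.6%, Variant 1 43/57 = 75.4% → Variant 1
Tablet: the carousel ad 40/134 = 29.9%, Variant 1 27/68 = 39.7% → Variant 1
Overall: the carousel ad 211/891 = 23.7%, Variant 1 266/718 = 37.0% → Variant 1
Variant 1 wins overall and in every device group — no reversal.

Yes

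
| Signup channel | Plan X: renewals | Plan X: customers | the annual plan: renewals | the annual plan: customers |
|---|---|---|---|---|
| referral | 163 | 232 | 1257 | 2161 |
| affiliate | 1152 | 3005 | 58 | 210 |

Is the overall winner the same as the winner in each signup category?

Referral: Plan X 163/232 = 70.3%, the annual plan 1257/2161 = 58.2% → Plan X
Affiliate: Plan X 1152/3005 = 38.3%, the annual plan 58/210 = 27.6% → Plan X
Overall: Plan X 1315/3237 = 40.6%, the annual plan 1315/2371 = 55.5% → the annual plan
Plan X wins each signup group but the annual plan wins overall — the comparison reverses. Plan X's customers skew toward affiliate, which has a lower base rate.

No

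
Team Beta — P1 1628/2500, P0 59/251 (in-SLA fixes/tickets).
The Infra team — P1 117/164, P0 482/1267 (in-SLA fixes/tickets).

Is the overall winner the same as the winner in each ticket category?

No

P1: Team Beta 1628/2500 = 65.1%, the Infra team 117/164 = 71.3% → the Infra team
P0: Team Beta 59/251 = 23.5%, the Infra team 482/1267 = 38.0% → the Infra team
Overall: Team Beta 1687/2751 = 61.3%, the Infra team 599/1431 = 41.9% → Team Beta
The Infra team wins each ticket group but Team Beta wins overall — the comparison reverses. The Infra team's tickets skew toward P0, which has a lower base rate.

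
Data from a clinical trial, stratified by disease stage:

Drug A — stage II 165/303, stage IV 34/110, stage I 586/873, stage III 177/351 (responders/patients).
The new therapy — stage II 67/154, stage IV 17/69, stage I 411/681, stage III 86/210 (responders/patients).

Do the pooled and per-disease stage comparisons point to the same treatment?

Stage II: Drug A 165/303 = 54.5%, the new therapy 67/154 = 43.5% → Drug A
Stage IV: Drug A 34/110 = 30.9%, the new therapy 17/69 = 24.6% → Drug A
Stage I: Drug A 586/873 = 67.1%, the new therapy 411/681 = 60.4% → Drug A
Stage III: Drug A 177/351 = 50.4%, the new therapy 86/210 = 41.0% → Drug A
Overall: Drug A 962/1637 = 58.8%, the new therapy 581/1114 = 52.2% → Drug A
Drug A wins overall and in every disease group — no reversal.

Yes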